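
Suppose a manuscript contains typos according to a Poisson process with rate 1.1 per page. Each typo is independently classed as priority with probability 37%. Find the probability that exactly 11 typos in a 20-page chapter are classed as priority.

0.0760

Thinning: the typos that are classed as priority themselves form a Poisson process with rate 0.37 × 1.1 = 0.407 per page.
Over the interval, μ = 0.407 × 20 = 8.14 (a 20-page chapter = 20 pages).
P(N = 11) = e^(−8.14) · 8.14^11/11! ≈ 0.0760.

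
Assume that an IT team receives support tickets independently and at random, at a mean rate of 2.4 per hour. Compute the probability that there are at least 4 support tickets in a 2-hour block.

Over the interval, μ = 2.4 × 2 = 4.8 (a 2-hour block = 2 hours).
P(N ≥ 4) = 1 − P(N ≤ 3) = 1 − Σ_{j=0}^{3} e^(−μ) μ^j/j! ≈ 0.7058.

0.7058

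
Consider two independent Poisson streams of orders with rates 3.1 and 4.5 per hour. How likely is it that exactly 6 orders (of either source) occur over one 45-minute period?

0.1594

Independent Poisson processes superpose: combined rate λ = 3.1 + 4.5 = 7.6 per hour.
Over the interval, μ = 7.6 × 0.75 = 5.7 (a 45-minute period = 0.75 hours).
P(N = 6) = e^(−5.7) · 5.7^6/6! ≈ 0.1594.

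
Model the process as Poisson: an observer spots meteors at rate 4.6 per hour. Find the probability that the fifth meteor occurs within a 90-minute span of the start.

Over the interval, μ = 4.6 × 1.5 = 6.9 (a 90-minute span = 1.5 hours).
The fifth arrival falls in the interval iff at least 5 events occur there: P(S_5 ≤ t) = P(N ≥ 5) = 1 − P(N ≤ 4) ≈ 0.8177.

0.8177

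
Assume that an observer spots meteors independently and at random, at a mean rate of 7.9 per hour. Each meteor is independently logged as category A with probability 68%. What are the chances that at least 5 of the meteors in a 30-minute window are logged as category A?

Thinning: the meteors that are logged as category A themselves form a Poisson process with rate 0.68 × 7.9 = 5.372 per hour.
Over the interval, μ = 5.372 × 0.5 = 2.686 (a 30-minute window = 0.5 hours).
P(N ≥ 5) = 1 − P(N ≤ 4) ≈ 0.1350.

0.1350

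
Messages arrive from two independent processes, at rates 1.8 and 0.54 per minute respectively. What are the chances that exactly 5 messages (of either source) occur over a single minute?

Independent Poisson processes superpose: combined rate λ = 1.8 + 0.54 = 2.34 per minute.
So μ = 2.34.
P(N = 5) = e^(−2.34) · 2.34^5/5! ≈ 0.0563.

0.0563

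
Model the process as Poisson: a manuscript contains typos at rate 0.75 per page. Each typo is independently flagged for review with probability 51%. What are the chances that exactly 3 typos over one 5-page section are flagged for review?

0.1722

Thinning: the typos that are flagged for review themselves form a Poisson process with rate 0.51 × 0.75 = 0.3825 per page.
Over the interval, μ = 0.3825 × 5 = 1.9125 (a 5-page section = 5 pages).
P(N = 3) = e^(−1.9125) · 1.9125^3/3! ≈ 0.1722.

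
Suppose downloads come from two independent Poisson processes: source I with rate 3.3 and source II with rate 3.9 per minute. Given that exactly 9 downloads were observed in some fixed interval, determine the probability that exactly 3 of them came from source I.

Given the total, each event is independently from source I with probability p = λ_I/(λ_I+λ_II) = 3.3/7.2 ≈ 0.4583.
So K ~ Binomial(9, 3.3/7.2): P(K = 3) = C(9,3) · (3.3/7.2)^3 · (3.9/7.2)^6 ≈ 0.2043.

0.2043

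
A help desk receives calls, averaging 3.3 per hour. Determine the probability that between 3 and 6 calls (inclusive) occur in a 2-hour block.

Over the interval, μ = 3.3 × 2 = 6.6 (a 2-hour block = 2 hours).
P(3 ≤ N ≤ 6) = Σ_{j=3}^{6} e^(−6.6) · 6.6^j/j! ≈ 0.4709.

0.4709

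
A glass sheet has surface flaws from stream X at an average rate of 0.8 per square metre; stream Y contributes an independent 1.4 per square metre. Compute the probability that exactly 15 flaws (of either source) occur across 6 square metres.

0.0911

Independent Poisson processes superpose: combined rate λ = 0.8 + 1.4 = 2.2 per square metre.
Over the interval, μ = 2.2 × 6 = 13.2 (6 square metres).
P(N = 15) = e^(−13.2) · 13.2^15/15! ≈ 0.0911.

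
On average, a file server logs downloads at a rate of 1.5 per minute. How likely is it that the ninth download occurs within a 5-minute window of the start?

0.3380

Over the interval, μ = 1.5 × 5 = 7.5 (a 5-minute window = 5 minutes).
The ninth arrival falls in the interval iff at least 9 events occur there: P(S_9 ≤ t) = P(N ≥ 9) = 1 − P(N ≤ 8) ≈ 0.3380.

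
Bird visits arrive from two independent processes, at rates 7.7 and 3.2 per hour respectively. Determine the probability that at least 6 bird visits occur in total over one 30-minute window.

Independent Poisson processes superpose: combined rate λ = 7.7 + 3.2 = 10.9 per hour.
Over the interval, μ = 10.9 × 0.5 = 5.45 (a 30-minute window = 0.5 hours).
P(N ≥ 6) = 1 − P(N ≤ 5) ≈ 0.4625.

0.4625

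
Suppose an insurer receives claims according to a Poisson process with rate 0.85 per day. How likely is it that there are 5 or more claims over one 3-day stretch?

0.1156

Over the interval, μ = 0.85 × 3 = 2.55 (a 3-day stretch = 3 days).
P(N ≥ 5) = 1 − P(N ≤ 4) = 1 − Σ_{j=0}^{4} e^(−μ) μ^j/j! ≈ 0.1156.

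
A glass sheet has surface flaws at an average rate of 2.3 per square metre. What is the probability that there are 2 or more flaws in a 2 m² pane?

0.9437

Over the interval, μ = 2.3 × 2 = 4.6 (a 2 m² pane = 2 square metres).
P(N ≥ 2) = 1 − P(N ≤ 1) = 1 − Σ_{j=0}^{1} e^(−μ) μ^j/j! ≈ 0.9437.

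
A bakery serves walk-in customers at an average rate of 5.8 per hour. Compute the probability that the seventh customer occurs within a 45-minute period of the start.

0.1502

Over the interval, μ = 5.8 × 0.75 = 4.35 (a 45-minute period = 0.75 hours).
The seventh arrival falls in the interval iff at least 7 events occur there: P(S_7 ≤ t) = P(N ≥ 7) = 1 − P(N ≤ 6) ≈ 0.1502.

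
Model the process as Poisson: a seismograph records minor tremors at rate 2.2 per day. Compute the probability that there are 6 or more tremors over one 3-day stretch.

0.6453

Over the interval, μ = 2.2 × 3 = 6.6 (a 3-day stretch = 3 days).
P(N ≥ 6) = 1 − P(N ≤ 5) = 1 − Σ_{j=0}^{5} e^(−μ) μ^j/j! ≈ 0.6453.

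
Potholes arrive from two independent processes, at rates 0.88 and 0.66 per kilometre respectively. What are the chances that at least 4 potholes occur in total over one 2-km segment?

0.3707

Independent Poisson processes superpose: combined rate λ = 0.88 + 0.66 = 1.54 per kilometre.
Over the interval, μ = 1.54 × 2 = 3.08 (a 2-km segment = 2 kilometres).
P(N ≥ 4) = 1 − P(N ≤ 3) ≈ 0.3707.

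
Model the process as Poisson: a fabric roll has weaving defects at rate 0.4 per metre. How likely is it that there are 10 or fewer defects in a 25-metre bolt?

Over the interval, μ = 0.4 × 25 = 10 (a 25-metre bolt = 25 metres).
P(N ≤ 10) = Σ_{j=0}^{10} e^(−μ) μ^j/j! ≈ 0.5830.

0.5830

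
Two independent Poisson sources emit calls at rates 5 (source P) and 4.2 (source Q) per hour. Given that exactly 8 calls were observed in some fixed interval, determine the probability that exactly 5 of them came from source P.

Given the total, each event is independently from source P with probability p = λ_P/(λ_P+λ_Q) = 5/9.2 ≈ 0.5435.
So K ~ Binomial(8, 5/9.2): P(K = 5) = C(8,5) · (5/9.2)^5 · (4.2/9.2)^3 ≈ 0.2526.

0.2526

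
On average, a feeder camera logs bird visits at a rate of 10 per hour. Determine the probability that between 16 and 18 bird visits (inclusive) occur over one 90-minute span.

0.2514

Over the interval, μ = 10 × 1.5 = 15 (a 90-minute span = 1.5 hours).
P(16 ≤ N ≤ 18) = Σ_{j=16}^{18} e^(−15) · 15^j/j! ≈ 0.2514.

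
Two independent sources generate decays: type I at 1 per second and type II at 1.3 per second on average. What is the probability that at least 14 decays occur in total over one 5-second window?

0.2670

Independent Poisson processes superpose: combined rate λ = 1 + 1.3 = 2.3 per second.
Over the interval, μ = 2.3 × 5 = 11.5 (a 5-second window = 5 seconds).
P(N ≥ 14) = 1 − P(N ≤ 13) ≈ 0.2670.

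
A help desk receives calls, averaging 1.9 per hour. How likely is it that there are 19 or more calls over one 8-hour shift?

Over the interval, μ = 1.9 × 8 = 15.2 (an 8-hour shift = 8 hours).
P(N ≥ 19) = 1 − P(N ≤ 18) = 1 − Σ_{j=0}^{18} e^(−μ) μ^j/j! ≈ 0.1949.

0.1949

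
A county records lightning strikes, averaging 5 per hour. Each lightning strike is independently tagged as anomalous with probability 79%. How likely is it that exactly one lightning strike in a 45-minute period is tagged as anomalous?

Thinning: the lightning strikes that are tagged as anomalous themselves form a Poisson process with rate 0.79 × 5 = 3.95 per hour.
Over the interval, μ = 3.95 × 0.75 = 2.9625 (a 45-minute period = 0.75 hours).
P(N = 1) = e^(−2.9625) · 2.9625^1/1! ≈ 0.1531.

0.1531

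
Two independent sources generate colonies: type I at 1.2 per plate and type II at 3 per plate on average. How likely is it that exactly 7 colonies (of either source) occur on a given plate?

Independent Poisson processes superpose: combined rate λ = 1.2 + 3 = 4.2 per plate.
So μ = 4.2.
P(N = 7) = e^(−4.2) · 4.2^7/7! ≈ 0.0686.

0.0686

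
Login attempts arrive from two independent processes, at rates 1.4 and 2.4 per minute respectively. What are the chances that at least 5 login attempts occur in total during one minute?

0.3322

Independent Poisson processes superpose: combined rate λ = 1.4 + 2.4 = 3.8 per minute.
So μ = 3.8.
P(N ≥ 5) = 1 − P(N ≤ 4) ≈ 0.3322.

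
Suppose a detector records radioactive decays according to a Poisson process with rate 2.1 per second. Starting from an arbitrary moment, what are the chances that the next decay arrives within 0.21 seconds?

Inter-arrival times are exponential with rate λ = 2.1 per second.
P(T ≤ 0.21) = 1 − e^(−λt) = 1 − e^(−2.1 × 0.21) = 1 − e^(−0.441) ≈ 0.3566.

0.3566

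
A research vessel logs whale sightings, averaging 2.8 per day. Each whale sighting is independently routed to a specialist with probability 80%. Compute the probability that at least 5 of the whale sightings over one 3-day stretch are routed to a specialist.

0.7999

Thinning: the whale sightings that are routed to a specialist themselves form a Poisson process with rate 0.8 × 2.8 = 2.24 per day.
Over the interval, μ = 2.24 × 3 = 6.72 (a 3-day stretch = 3 days).
P(N ≥ 5) = 1 − P(N ≤ 4) ≈ 0.7999.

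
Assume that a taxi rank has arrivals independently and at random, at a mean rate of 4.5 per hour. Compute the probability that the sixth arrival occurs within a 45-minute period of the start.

Over the interval, μ = 4.5 × 0.75 = 3.375 (a 45-minute period = 0.75 hours).
The sixth arrival falls in the interval iff at least 6 events occur there: P(S_6 ≤ t) = P(N ≥ 6) = 1 − P(N ≤ 5) ≈ 0.1263.

0.1263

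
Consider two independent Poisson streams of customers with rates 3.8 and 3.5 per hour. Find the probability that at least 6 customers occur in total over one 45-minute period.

0.4668

Independent Poisson processes superpose: combined rate λ = 3.8 + 3.5 = 7.3 per hour.
Over the interval, μ = 7.3 × 0.75 = 5.475 (a 45-minute period = 0.75 hours).
P(N ≥ 6) = 1 − P(N ≤ 5) ≈ 0.4668.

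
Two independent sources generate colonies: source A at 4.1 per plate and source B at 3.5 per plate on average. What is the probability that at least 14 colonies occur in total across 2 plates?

Independent Poisson processes superpose: combined rate λ = 4.1 + 3.5 = 7.6 per plate.
Over the interval, μ = 7.6 × 2 = 15.2 (2 plates).
P(N ≥ 14) = 1 − P(N ≤ 13) ≈ 0.6556.

0.6556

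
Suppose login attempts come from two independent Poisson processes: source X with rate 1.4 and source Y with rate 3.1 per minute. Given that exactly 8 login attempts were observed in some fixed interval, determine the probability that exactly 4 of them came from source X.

Given the total, each event is independently from source X with probability p = λ_X/(λ_X+λ_Y) = 1.4/4.5 ≈ 0.3111.
So K ~ Binomial(8, 1.4/4.5): P(K = 4) = C(8,4) · (1.4/4.5)^4 · (3.1/4.5)^4 ≈ 0.1477.

0.1477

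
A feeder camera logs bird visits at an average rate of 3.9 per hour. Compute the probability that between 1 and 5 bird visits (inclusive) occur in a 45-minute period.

0.8698

Over the interval, μ = 3.9 × 0.75 = 2.925 (a 45-minute period = 0.75 hours).
P(1 ≤ N ≤ 5) = Σ_{j=1}^{5} e^(−2.925) · 2.925^j/j! ≈ 0.8698.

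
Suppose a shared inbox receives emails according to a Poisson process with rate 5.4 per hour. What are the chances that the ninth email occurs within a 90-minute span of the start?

Over the interval, μ = 5.4 × 1.5 = 8.1 (a 90-minute span = 1.5 hours).
The ninth arrival falls in the interval iff at least 9 events occur there: P(S_9 ≤ t) = P(N ≥ 9) = 1 − P(N ≤ 8) ≈ 0.4214.

0.4214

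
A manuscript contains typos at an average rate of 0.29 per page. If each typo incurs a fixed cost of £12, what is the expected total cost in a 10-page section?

£34.8

E[N] = 0.29 × 10 = 2.9 (a 10-page section = 10 pages); E[cost] = 2.9 × £12 = £34.8.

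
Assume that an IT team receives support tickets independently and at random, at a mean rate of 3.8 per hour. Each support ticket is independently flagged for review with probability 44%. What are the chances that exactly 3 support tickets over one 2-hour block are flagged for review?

0.2200

Thinning: the support tickets that are flagged for review themselves form a Poisson process with rate 0.44 × 3.8 = 1.672 per hour.
Over the interval, μ = 1.672 × 2 = 3.344 (a 2-hour block = 2 hours).
P(N = 3) = e^(−3.344) · 3.344^3/3! ≈ 0.2200.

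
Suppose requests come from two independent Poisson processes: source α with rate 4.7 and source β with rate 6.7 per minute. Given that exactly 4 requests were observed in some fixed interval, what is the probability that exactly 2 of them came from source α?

Given the total, each event is independently from source α with probability p = λ_α/(λ_α+λ_β) = 4.7/11.4 ≈ 0.4123.
So K ~ Binomial(4, 4.7/11.4): P(K = 2) = C(4,2) · (4.7/11.4)^2 · (6.7/11.4)^2 ≈ 0.3523.

0.3523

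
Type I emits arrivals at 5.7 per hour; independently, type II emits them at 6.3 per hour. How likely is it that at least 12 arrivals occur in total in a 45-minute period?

0.1970

Independent Poisson processes superpose: combined rate λ = 5.7 + 6.3 = 12 per hour.
Over the interval, μ = 12 × 0.75 = 9 (a 45-minute period = 0.75 hours).
P(N ≥ 12) = 1 − P(N ≤ 11) ≈ 0.1970.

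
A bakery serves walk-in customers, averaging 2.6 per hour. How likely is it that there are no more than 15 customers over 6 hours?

0.5069

Over the interval, μ = 2.6 × 6 = 15.6 (6 hours).
P(N ≤ 15) = Σ_{j=0}^{15} e^(−μ) μ^j/j! ≈ 0.5069.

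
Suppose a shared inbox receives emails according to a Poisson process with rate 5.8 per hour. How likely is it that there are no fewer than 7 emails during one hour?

With mean μ = 5.8 per hour,
P(N ≥ 7) = 1 − P(N ≤ 6) = 1 − Σ_{j=0}^{6} e^(−μ) μ^j/j! ≈ 0.3616.

0.3616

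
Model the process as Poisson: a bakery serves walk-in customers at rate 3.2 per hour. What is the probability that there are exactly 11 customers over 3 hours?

Over the interval, μ = 3.2 × 3 = 9.6 (3 hours).
P(N = 11) = e^(−μ) μ^11/11! = e^(−9.6) · 9.6^11/39916800 ≈ 0.1083.

0.1083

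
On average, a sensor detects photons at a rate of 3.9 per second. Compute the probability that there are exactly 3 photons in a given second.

0.2001

With mean μ = 3.9 per second,
P(N = 3) = e^(−μ) μ^3/3! = e^(−3.9) · 3.9^3/6 ≈ 0.2001.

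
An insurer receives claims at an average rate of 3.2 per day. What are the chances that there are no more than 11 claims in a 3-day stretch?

0.7412

Over the interval, μ = 3.2 × 3 = 9.6 (a 3-day stretch = 3 days).
P(N ≤ 11) = Σ_{j=0}^{11} e^(−μ) μ^j/j! ≈ 0.7412.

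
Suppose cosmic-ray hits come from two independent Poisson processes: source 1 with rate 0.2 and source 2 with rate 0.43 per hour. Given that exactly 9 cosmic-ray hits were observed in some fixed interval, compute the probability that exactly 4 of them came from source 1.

0.1896

Given the total, each event is independently from source 1 with probability p = λ_1/(λ_1+λ_2) = 0.2/0.63 ≈ 0.3175.
So K ~ Binomial(9, 0.2/0.63): P(K = 4) = C(9,4) · (0.2/0.63)^4 · (0.43/0.63)^5 ≈ 0.1896.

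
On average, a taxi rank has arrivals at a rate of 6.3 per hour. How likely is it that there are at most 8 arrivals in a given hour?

0.8148

With mean μ = 6.3 per hour,
P(N ≤ 8) = Σ_{j=0}^{8} e^(−μ) μ^j/j! ≈ 0.8148.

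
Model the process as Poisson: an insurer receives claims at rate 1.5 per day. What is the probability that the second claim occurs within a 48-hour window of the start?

Over the interval, μ = 1.5 × 2 = 3 (a 48-hour window = 2 days).
The second arrival falls in the interval iff at least 2 events occur there: P(S_2 ≤ t) = P(N ≥ 2) = 1 − P(N ≤ 1) ≈ 0.8009.

0.8009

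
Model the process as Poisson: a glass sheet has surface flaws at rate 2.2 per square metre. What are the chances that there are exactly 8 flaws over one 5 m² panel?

0.0888

Over the interval, μ = 2.2 × 5 = 11 (a 5 m² panel = 5 square metres).
P(N = 8) = e^(−μ) μ^8/8! = e^(−11) · 11^8/40320 ≈ 0.0888.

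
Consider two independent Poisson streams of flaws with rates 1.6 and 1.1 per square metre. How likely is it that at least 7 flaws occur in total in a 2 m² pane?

0.2983

Independent Poisson processes superpose: combined rate λ = 1.6 + 1.1 = 2.7 per square metre.
Over the interval, μ = 2.7 × 2 = 5.4 (a 2 m² pane = 2 square metres).
P(N ≥ 7) = 1 − P(N ≤ 6) ≈ 0.2983.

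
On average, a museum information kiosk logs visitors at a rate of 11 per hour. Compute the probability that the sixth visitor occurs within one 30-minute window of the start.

0.4711

Over the interval, μ = 11 × 0.5 = 5.5 (a 30-minute window = 0.5 hours).
The sixth arrival falls in the interval iff at least 6 events occur there: P(S_6 ≤ t) = P(N ≥ 6) = 1 − P(N ≤ 5) ≈ 0.4711.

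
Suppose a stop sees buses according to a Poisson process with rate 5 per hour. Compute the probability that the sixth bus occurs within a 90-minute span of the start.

0.7586

Over the interval, μ = 5 × 1.5 = 7.5 (a 90-minute span = 1.5 hours).
The sixth arrival falls in the interval iff at least 6 events occur there: P(S_6 ≤ t) = P(N ≥ 6) = 1 − P(N ≤ 5) ≈ 0.7586.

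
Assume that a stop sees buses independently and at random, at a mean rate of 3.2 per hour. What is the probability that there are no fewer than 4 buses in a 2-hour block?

0.8811

Over the interval, μ = 3.2 × 2 = 6.4 (a 2-hour block = 2 hours).
P(N ≥ 4) = 1 − P(N ≤ 3) = 1 − Σ_{j=0}^{3} e^(−μ) μ^j/j! ≈ 0.8811.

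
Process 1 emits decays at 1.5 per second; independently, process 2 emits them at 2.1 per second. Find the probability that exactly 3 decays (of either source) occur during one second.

Independent Poisson processes superpose: combined rate λ = 1.5 + 2.1 = 3.6 per second.
So μ = 3.6.
P(N = 3) = e^(−3.6) · 3.6^3/3! ≈ 0.2125.

0.2125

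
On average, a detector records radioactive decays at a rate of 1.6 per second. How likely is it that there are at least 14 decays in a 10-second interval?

0.7255

Over the interval, μ = 1.6 × 10 = 16 (a 10-second interval = 10 seconds).
P(N ≥ 14) = 1 − P(N ≤ 13) = 1 − Σ_{j=0}^{13} e^(−μ) μ^j/j! ≈ 0.7255.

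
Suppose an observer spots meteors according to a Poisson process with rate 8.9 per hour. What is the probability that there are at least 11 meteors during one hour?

With mean μ = 8.9 per hour,
P(N ≥ 11) = 1 − P(N ≤ 10) = 1 − Σ_{j=0}^{10} e^(−μ) μ^j/j! ≈ 0.2822.

0.2822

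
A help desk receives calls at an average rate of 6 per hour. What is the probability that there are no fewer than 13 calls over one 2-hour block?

0.4240

Over the interval, μ = 6 × 2 = 12 (a 2-hour block = 2 hours).
P(N ≥ 13) = 1 − P(N ≤ 12) = 1 − Σ_{j=0}^{12} e^(−μ) μ^j/j! ≈ 0.4240.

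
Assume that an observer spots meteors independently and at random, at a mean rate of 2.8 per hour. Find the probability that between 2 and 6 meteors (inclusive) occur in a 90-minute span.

Over the interval, μ = 2.8 × 1.5 = 4.2 (a 90-minute span = 1.5 hours).
P(2 ≤ N ≤ 6) = Σ_{j=2}^{6} e^(−4.2) · 4.2^j/j! ≈ 0.7895.

0.7895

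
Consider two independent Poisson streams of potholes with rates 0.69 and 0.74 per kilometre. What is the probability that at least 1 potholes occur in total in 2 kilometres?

Independent Poisson processes superpose: combined rate λ = 0.69 + 0.74 = 1.43 per kilometre.
Over the interval, μ = 1.43 × 2 = 2.86 (2 kilometres).
P(N ≥ 1) = 1 − P(N ≤ 0) ≈ 0.9427.

0.9427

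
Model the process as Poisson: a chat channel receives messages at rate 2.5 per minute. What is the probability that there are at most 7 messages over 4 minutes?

0.2202

Over the interval, μ = 2.5 × 4 = 10 (4 minutes).
P(N ≤ 7) = Σ_{j=0}^{7} e^(−μ) μ^j/j! ≈ 0.2202.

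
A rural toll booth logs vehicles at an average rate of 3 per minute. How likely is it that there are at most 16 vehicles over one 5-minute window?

Over the interval, μ = 3 × 5 = 15 (a 5-minute window = 5 minutes).
P(N ≤ 16) = Σ_{j=0}^{16} e^(−μ) μ^j/j! ≈ 0.6641.

0.6641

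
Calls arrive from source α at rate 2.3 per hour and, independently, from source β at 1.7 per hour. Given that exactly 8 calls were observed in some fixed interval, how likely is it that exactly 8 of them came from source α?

0.0119

Given the total, each event is independently from source α with probability p = λ_α/(λ_α+λ_β) = 2.3/4 = 0.5750.
So K ~ Binomial(8, 2.3/4): P(K = 8) = C(8,8) · (2.3/4)^8 · (1.7/4)^0 ≈ 0.0119.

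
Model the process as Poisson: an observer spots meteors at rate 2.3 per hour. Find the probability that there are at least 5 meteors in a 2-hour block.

0.4868

Over the interval, μ = 2.3 × 2 = 4.6 (a 2-hour block = 2 hours).
P(N ≥ 5) = 1 − P(N ≤ 4) = 1 − Σ_{j=0}^{4} e^(−μ) μ^j/j! ≈ 0.4868.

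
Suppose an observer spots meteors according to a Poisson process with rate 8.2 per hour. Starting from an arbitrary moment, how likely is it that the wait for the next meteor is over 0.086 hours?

The wait for the next event is exponential with rate λ = 8.2 per hour.
P(T > 0.086) = e^(−λt) = e^(−8.2 × 0.086) = e^(−0.7052) ≈ 0.4940.

0.4940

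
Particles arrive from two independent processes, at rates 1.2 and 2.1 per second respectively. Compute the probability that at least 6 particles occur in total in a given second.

0.1171

Independent Poisson processes superpose: combined rate λ = 1.2 + 2.1 = 3.3 per second.
So μ = 3.3.
P(N ≥ 6) = 1 − P(N ≤ 5) ≈ 0.1171.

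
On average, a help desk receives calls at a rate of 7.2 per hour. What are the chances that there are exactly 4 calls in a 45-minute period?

0.1600

Over the interval, μ = 7.2 × 0.75 = 5.4 (a 45-minute period = 0.75 hours).
P(N = 4) = e^(−μ) μ^4/4! = e^(−5.4) · 5.4^4/24 ≈ 0.1600.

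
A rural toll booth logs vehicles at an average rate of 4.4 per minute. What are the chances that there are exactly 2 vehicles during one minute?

With mean μ = 4.4 per minute,
P(N = 2) = e^(−μ) μ^2/2! = e^(−4.4) · 4.4^2/2 ≈ 0.1188.

0.1188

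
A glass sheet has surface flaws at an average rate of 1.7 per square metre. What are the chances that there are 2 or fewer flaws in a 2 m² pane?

Over the interval, μ = 1.7 × 2 = 3.4 (a 2 m² pane = 2 square metres).
P(N ≤ 2) = Σ_{j=0}^{2} e^(−μ) μ^j/j! ≈ 0.3397.

0.3397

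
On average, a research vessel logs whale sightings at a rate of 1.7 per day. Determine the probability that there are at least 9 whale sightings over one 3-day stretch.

Over the interval, μ = 1.7 × 3 = 5.1 (a 3-day stretch = 3 days).
P(N ≥ 9) = 1 − P(N ≤ 8) = 1 − Σ_{j=0}^{8} e^(−μ) μ^j/j! ≈ 0.0748.

0.0748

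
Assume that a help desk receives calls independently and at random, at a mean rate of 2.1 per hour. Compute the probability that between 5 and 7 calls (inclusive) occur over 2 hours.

0.3462

Over the interval, μ = 2.1 × 2 = 4.2 (2 hours).
P(5 ≤ N ≤ 7) = Σ_{j=5}^{7} e^(−4.2) · 4.2^j/j! ≈ 0.3462.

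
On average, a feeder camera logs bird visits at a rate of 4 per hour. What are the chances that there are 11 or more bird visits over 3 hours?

0.6528

Over the interval, μ = 4 × 3 = 12 (3 hours).
P(N ≥ 11) = 1 − P(N ≤ 10) = 1 − Σ_{j=0}^{10} e^(−μ) μ^j/j! ≈ 0.6528.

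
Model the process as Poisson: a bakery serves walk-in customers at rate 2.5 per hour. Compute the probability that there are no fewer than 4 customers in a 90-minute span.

Over the interval, μ = 2.5 × 1.5 = 3.75 (a 90-minute span = 1.5 hours).
P(N ≥ 4) = 1 − P(N ≤ 3) = 1 − Σ_{j=0}^{3} e^(−μ) μ^j/j! ≈ 0.5162.

0.5162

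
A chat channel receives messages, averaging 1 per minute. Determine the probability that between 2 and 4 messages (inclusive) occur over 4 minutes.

0.5373

Over the interval, μ = 1 × 4 = 4 (4 minutes).
P(2 ≤ N ≤ 4) = Σ_{j=2}^{4} e^(−4) · 4^j/j! ≈ 0.5373.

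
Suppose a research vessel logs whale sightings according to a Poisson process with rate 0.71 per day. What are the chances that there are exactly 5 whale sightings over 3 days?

Over the interval, μ = 0.71 × 3 = 2.13 (3 days).
P(N = 5) = e^(−μ) μ^5/5! = e^(−2.13) · 2.13^5/120 ≈ 0.0434.

0.0434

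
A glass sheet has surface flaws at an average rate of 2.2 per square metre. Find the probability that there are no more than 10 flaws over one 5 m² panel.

0.4599

Over the interval, μ = 2.2 × 5 = 11 (a 5 m² panel = 5 square metres).
P(N ≤ 10) = Σ_{j=0}^{10} e^(−μ) μ^j/j! ≈ 0.4599.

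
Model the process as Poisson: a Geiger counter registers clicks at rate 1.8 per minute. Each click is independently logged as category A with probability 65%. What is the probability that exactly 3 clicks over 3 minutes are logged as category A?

0.2155

Thinning: the clicks that are logged as category A themselves form a Poisson process with rate 0.65 × 1.8 = 1.17 per minute.
Over the interval, μ = 1.17 × 3 = 3.51 (3 minutes).
P(N = 3) = e^(−3.51) · 3.51^3/3! ≈ 0.2155.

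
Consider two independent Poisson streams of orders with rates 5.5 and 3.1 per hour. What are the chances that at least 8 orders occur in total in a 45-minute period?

0.3199

Independent Poisson processes superpose: combined rate λ = 5.5 + 3.1 = 8.6 per hour.
Over the interval, μ = 8.6 × 0.75 = 6.45 (a 45-minute period = 0.75 hours).
P(N ≥ 8) = 1 − P(N ≤ 7) ≈ 0.3199.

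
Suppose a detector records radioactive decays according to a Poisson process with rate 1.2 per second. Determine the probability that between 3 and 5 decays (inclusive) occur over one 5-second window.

0.3837

Over the interval, μ = 1.2 × 5 = 6 (a 5-second window = 5 seconds).
P(3 ≤ N ≤ 5) = Σ_{j=3}^{5} e^(−6) · 6^j/j! ≈ 0.3837.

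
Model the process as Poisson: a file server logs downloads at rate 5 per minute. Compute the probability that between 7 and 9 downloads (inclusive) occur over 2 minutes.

Over the interval, μ = 5 × 2 = 10 (2 minutes).
P(7 ≤ N ≤ 9) = Σ_{j=7}^{9} e^(−10) · 10^j/j! ≈ 0.3278.

0.3278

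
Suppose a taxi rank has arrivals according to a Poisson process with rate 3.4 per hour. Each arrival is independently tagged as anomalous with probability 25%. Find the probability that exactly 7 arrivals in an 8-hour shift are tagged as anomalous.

0.1486

Thinning: the arrivals that are tagged as anomalous themselves form a Poisson process with rate 0.25 × 3.4 = 0.85 per hour.
Over the interval, μ = 0.85 × 8 = 6.8 (an 8-hour shift = 8 hours).
P(N = 7) = e^(−6.8) · 6.8^7/7! ≈ 0.1486.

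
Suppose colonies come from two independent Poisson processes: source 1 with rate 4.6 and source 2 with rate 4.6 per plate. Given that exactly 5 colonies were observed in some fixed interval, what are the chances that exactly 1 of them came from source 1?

Given the total, each event is independently from source 1 with probability p = λ_1/(λ_1+λ_2) = 4.6/9.2 = 0.5000.
So K ~ Binomial(5, 4.6/9.2): P(K = 1) = C(5,1) · (4.6/9.2)^1 · (4.6/9.2)^4 ≈ 0.1562.

0.1562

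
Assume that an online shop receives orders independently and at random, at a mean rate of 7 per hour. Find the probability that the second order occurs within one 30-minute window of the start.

Over the interval, μ = 7 × 0.5 = 3.5 (a 30-minute window = 0.5 hours).
The second arrival falls in the interval iff at least 2 events occur there: P(S_2 ≤ t) = P(N ≥ 2) = 1 − P(N ≤ 1) ≈ 0.8641.

0.8641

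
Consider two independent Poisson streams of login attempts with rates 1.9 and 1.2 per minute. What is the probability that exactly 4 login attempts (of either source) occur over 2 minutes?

0.1249

Independent Poisson processes superpose: combined rate λ = 1.9 + 1.2 = 3.1 per minute.
Over the interval, μ = 3.1 × 2 = 6.2 (2 minutes).
P(N = 4) = e^(−6.2) · 6.2^4/4! ≈ 0.1249.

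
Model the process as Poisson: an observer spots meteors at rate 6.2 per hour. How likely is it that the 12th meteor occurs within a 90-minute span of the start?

Over the interval, μ = 6.2 × 1.5 = 9.3 (a 90-minute span = 1.5 hours).
The 12th arrival falls in the interval iff at least 12 events occur there: P(S_12 ≤ t) = P(N ≥ 12) = 1 − P(N ≤ 11) ≈ 0.2270.

0.2270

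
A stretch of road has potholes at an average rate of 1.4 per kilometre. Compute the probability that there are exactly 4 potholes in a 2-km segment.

Over the interval, μ = 1.4 × 2 = 2.8 (a 2-km segment = 2 kilometres).
P(N = 4) = e^(−μ) μ^4/4! = e^(−2.8) · 2.8^4/24 ≈ 0.1557.

0.1557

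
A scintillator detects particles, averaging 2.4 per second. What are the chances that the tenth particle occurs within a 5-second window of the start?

Over the interval, μ = 2.4 × 5 = 12 (a 5-second window = 5 seconds).
The tenth arrival falls in the interval iff at least 10 events occur there: P(S_10 ≤ t) = P(N ≥ 10) = 1 − P(N ≤ 9) ≈ 0.7576.

0.7576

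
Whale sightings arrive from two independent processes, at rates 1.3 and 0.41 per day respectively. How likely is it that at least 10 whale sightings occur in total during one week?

0.7550

Independent Poisson processes superpose: combined rate λ = 1.3 + 0.41 = 1.71 per day.
Over the interval, μ = 1.71 × 7 = 11.97 (a week = 7 days).
P(N ≥ 10) = 1 − P(N ≤ 9) ≈ 0.7550.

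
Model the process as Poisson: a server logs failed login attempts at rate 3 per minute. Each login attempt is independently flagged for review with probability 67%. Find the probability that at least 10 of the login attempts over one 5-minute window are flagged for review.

0.5483

Thinning: the login attempts that are flagged for review themselves form a Poisson process with rate 0.67 × 3 = 2.01 per minute.
Over the interval, μ = 2.01 × 5 = 10.05 (a 5-minute window = 5 minutes).
P(N ≥ 10) = 1 − P(N ≤ 9) ≈ 0.5483.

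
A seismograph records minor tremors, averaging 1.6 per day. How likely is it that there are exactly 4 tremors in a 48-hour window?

Over the interval, μ = 1.6 × 2 = 3.2 (a 48-hour window = 2 days).
P(N = 4) = e^(−μ) μ^4/4! = e^(−3.2) · 3.2^4/24 ≈ 0.1781.

0.1781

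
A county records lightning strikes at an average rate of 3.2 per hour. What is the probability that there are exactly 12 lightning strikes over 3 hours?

0.0866

Over the interval, μ = 3.2 × 3 = 9.6 (3 hours).
P(N = 12) = e^(−μ) μ^12/12! = e^(−9.6) · 9.6^12/479001600 ≈ 0.0866.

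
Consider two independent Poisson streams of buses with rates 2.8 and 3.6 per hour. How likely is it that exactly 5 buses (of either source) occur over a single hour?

Independent Poisson processes superpose: combined rate λ = 2.8 + 3.6 = 6.4 per hour.
So μ = 6.4.
P(N = 5) = e^(−6.4) · 6.4^5/5! ≈ 0.1487.

0.1487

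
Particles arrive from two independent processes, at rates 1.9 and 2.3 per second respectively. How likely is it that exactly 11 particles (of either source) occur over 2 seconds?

Independent Poisson processes superpose: combined rate λ = 1.9 + 2.3 = 4.2 per second.
Over the interval, μ = 4.2 × 2 = 8.4 (2 seconds).
P(N = 11) = e^(−8.4) · 8.4^11/11! ≈ 0.0828.

0.0828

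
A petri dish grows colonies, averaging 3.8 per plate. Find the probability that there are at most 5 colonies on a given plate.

With mean μ = 3.8 per plate,
P(N ≤ 5) = Σ_{j=0}^{5} e^(−μ) μ^j/j! ≈ 0.8156.

0.8156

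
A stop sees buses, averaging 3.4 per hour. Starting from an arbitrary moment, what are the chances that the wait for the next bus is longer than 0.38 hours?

0.2747

The wait for the next event is exponential with rate λ = 3.4 per hour.
P(T > 0.38) = e^(−λt) = e^(−3.4 × 0.38) = e^(−1.292) ≈ 0.2747.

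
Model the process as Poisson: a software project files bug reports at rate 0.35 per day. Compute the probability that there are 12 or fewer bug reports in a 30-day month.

0.7420

Over the interval, μ = 0.35 × 30 = 10.5 (a 30-day month = 30 days).
P(N ≤ 12) = Σ_{j=0}^{12} e^(−μ) μ^j/j! ≈ 0.7420.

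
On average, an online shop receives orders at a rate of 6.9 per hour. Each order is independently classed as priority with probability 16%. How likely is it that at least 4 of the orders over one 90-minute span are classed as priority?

0.0867

Thinning: the orders that are classed as priority themselves form a Poisson process with rate 0.16 × 6.9 = 1.104 per hour.
Over the interval, μ = 1.104 × 1.5 = 1.656 (a 90-minute span = 1.5 hours).
P(N ≥ 4) = 1 − P(N ≤ 3) ≈ 0.0867.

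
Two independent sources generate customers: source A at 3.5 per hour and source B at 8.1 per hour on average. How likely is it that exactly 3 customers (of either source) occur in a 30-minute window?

0.0985

Independent Poisson processes superpose: combined rate λ = 3.5 + 8.1 = 11.6 per hour.
Over the interval, μ = 11.6 × 0.5 = 5.8 (a 30-minute window = 0.5 hours).
P(N = 3) = e^(−5.8) · 5.8^3/3! ≈ 0.0985.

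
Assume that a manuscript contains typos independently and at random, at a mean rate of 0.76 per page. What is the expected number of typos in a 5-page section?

E[N] = λt = 0.76 × 5 = 3.8 (a 5-page section = 5 pages).

3.8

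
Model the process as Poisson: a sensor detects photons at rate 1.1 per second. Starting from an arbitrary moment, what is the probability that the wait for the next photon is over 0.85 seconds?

0.3926

The wait for the next event is exponential with rate λ = 1.1 per second.
P(T > 0.85) = e^(−λt) = e^(−1.1 × 0.85) = e^(−0.935) ≈ 0.3926.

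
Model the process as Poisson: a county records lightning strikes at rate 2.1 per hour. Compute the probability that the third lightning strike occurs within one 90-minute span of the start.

0.6096

Over the interval, μ = 2.1 × 1.5 = 3.15 (a 90-minute span = 1.5 hours).
The third arrival falls in the interval iff at least 3 events occur there: P(S_3 ≤ t) = P(N ≥ 3) = 1 − P(N ≤ 2) ≈ 0.6096.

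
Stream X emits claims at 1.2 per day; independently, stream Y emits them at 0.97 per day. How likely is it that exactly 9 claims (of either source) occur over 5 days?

0.1114

Independent Poisson processes superpose: combined rate λ = 1.2 + 0.97 = 2.17 per day.
Over the interval, μ = 2.17 × 5 = 10.85 (5 days).
P(N = 9) = e^(−10.85) · 10.85^9/9! ≈ 0.1114.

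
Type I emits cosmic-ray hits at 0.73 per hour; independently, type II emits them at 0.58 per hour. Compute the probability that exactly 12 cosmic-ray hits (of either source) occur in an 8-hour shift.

0.1029

Independent Poisson processes superpose: combined rate λ = 0.73 + 0.58 = 1.31 per hour.
Over the interval, μ = 1.31 × 8 = 10.48 (an 8-hour shift = 8 hours).
P(N = 12) = e^(−10.48) · 10.48^12/12! ≈ 0.1029.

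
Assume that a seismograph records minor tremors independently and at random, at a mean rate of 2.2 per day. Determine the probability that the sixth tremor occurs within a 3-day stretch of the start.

Over the interval, μ = 2.2 × 3 = 6.6 (a 3-day stretch = 3 days).
The sixth arrival falls in the interval iff at least 6 events occur there: P(S_6 ≤ t) = P(N ≥ 6) = 1 − P(N ≤ 5) ≈ 0.6453.

0.6453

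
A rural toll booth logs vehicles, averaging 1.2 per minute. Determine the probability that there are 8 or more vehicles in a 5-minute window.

Over the interval, μ = 1.2 × 5 = 6 (a 5-minute window = 5 minutes).
P(N ≥ 8) = 1 − P(N ≤ 7) = 1 − Σ_{j=0}^{7} e^(−μ) μ^j/j! ≈ 0.2560.

0.2560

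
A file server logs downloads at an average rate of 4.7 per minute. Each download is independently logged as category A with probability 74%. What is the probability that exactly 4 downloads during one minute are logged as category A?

0.1882

Thinning: the downloads that are logged as category A themselves form a Poisson process with rate 0.74 × 4.7 = 3.478 per minute.
So μ = 3.478.
P(N = 4) = e^(−3.478) · 3.478^4/4! ≈ 0.1882.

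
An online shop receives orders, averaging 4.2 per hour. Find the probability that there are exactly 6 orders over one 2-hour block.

Over the interval, μ = 4.2 × 2 = 8.4 (a 2-hour block = 2 hours).
P(N = 6) = e^(−μ) μ^6/6! = e^(−8.4) · 8.4^6/720 ≈ 0.1097.

0.1097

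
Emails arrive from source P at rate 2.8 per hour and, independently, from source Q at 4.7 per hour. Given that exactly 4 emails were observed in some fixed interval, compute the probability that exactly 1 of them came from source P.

Given the total, each event is independently from source P with probability p = λ_P/(λ_P+λ_Q) = 2.8/7.5 ≈ 0.3733.
So K ~ Binomial(4, 2.8/7.5): P(K = 1) = C(4,1) · (2.8/7.5)^1 · (4.7/7.5)^3 ≈ 0.3675.

0.3675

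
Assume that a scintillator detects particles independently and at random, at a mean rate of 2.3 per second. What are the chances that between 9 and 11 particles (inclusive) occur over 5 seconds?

Over the interval, μ = 2.3 × 5 = 11.5 (5 seconds).
P(9 ≤ N ≤ 11) = Σ_{j=9}^{11} e^(−11.5) · 11.5^j/j! ≈ 0.3292.

0.3292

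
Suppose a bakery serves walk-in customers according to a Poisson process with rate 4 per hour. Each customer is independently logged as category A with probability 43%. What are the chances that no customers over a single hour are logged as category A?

0.1791

Thinning: the customers that are logged as category A themselves form a Poisson process with rate 0.43 × 4 = 1.72 per hour.
So μ = 1.72.
P(N = 0) = e^(−1.72) · 1.72^0/0! ≈ 0.1791.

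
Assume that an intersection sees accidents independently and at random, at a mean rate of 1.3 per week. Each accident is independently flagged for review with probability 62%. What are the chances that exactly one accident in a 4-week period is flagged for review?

0.1283

Thinning: the accidents that are flagged for review themselves form a Poisson process with rate 0.62 × 1.3 = 0.806 per week.
Over the interval, μ = 0.806 × 4 = 3.224 (a 4-week period = 4 weeks).
P(N = 1) = e^(−3.224) · 3.224^1/1! ≈ 0.1283.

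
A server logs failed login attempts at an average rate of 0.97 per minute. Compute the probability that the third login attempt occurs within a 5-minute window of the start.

0.8621

Over the interval, μ = 0.97 × 5 = 4.85 (a 5-minute window = 5 minutes).
The third arrival falls in the interval iff at least 3 events occur there: P(S_3 ≤ t) = P(N ≥ 3) = 1 − P(N ≤ 2) ≈ 0.8621.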